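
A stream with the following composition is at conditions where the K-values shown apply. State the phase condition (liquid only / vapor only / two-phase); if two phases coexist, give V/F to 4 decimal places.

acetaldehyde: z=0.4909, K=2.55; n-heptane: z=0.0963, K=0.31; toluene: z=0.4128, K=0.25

two-phase, V/F = 0.3359

ΣzᵢKᵢ = 1.3848; Σzᵢ/Kᵢ = 2.1544.
Both exceed 1, so a two-phase solution exists.
Material balance + equilibrium reduce to Σ zᵢ(Kᵢ−1)/(1+ψ(Kᵢ−1)) = 0.
Iterate (Newton) starting at ψ = 0.5:
  ψ = 0.5000: g = -0.16813, g' = -1.0756 → ψ = 0.3437
  ψ = 0.3437: g = -0.00779, g' = -1.0023 → ψ = 0.3359
Converged at ψ = 0.3359.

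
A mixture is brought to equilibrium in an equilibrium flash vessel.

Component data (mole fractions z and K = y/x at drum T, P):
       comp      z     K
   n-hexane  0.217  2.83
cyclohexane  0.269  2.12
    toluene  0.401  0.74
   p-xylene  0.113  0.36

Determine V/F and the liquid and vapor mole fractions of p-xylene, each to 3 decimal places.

Iterate (Newton) starting at V/F = 0.5:
  V/F = 0.500: g = 0.1743, g' = -0.473 → V/F = 0.869
  V/F = 0.869: g = 0.0085, g' = -0.475 → V/F = 0.887
  V/F = 0.887: g = -0.0001, g' = -0.484 → V/F = 0.886
Converged at V/F = 0.886.
Compositions from xᵢ = zᵢ/(1+V/F(Kᵢ−1)), yᵢ = Kᵢxᵢ:
  n-hexane: x = 0.083, y = 0.234
  cyclohexane: x = 0.135, y = 0.286
  toluene: x = 0.521, y = 0.386
  p-xylene: x = 0.261, y = 0.094

V/F = 0.886, x_p-xylene = 0.261, y_p-xylene = 0.094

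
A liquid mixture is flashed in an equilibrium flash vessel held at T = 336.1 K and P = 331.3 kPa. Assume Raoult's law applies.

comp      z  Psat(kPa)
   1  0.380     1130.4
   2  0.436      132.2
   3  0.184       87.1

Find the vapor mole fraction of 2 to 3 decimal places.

Raoult's law: Kᵢ = Pᵢˢᵃᵗ/P = Pᵢˢᵃᵗ/331.3.
  K_1 = 1130.4/331.3 = 3.41201, K_2 = 132.2/331.3 = 0.39903, K_3 = 87.1/331.3 = 0.26290
Rachford–Rice: g(ψ) = Σ zᵢ(Kᵢ−1)/(1+ψ(Kᵢ−1)) = 0.
Check two-phase: ΣzᵢKᵢ = 1.519 > 1 and Σzᵢ/Kᵢ = 1.904 > 1, so g(0) = 0.519 > 0 and g(1) = -0.904 < 0.
Newton iteration, ψ⁰ = 0.5:
  ψ = 0.500: g = -0.1739, g' = -1.027 → ψ = 0.331
  ψ = 0.331: g = 0.0036, g' = -1.104 → ψ = 0.334
Converged at ψ = 0.334.
Compositions from xᵢ = zᵢ/(1+ψ(Kᵢ−1)), yᵢ = Kᵢxᵢ:
  1: x = 0.210, y = 0.718
  2: x = 0.545, y = 0.218
  3: x = 0.244, y = 0.064

y_2 = 0.218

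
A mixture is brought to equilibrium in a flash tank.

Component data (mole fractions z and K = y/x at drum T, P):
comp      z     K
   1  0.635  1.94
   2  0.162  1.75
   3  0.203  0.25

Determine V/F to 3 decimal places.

Rachford–Rice: g(V/F) = Σ zᵢ(Kᵢ−1)/(1+V/F(Kᵢ−1)) = 0.
Check two-phase: ΣzᵢKᵢ = 1.566 > 1 and Σzᵢ/Kᵢ = 1.232 > 1, so g(0) = 0.566 > 0 and g(1) = -0.232 < 0.
Newton–Raphson from V/F = 0.38:
  V/F = 0.380: g = 0.3214, g' = -0.583 → V/F = 0.931
  V/F = 0.931: g = -0.1149, g' = -1.446 → V/F = 0.852
  V/F = 0.852: g = -0.0158, g' = -1.082 → V/F = 0.837
Converged at V/F = 0.837.

V/F = 0.837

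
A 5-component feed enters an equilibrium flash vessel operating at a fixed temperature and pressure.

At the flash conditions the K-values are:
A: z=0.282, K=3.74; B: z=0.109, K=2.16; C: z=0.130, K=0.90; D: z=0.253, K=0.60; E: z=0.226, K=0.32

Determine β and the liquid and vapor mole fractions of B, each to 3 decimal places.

β = 0.545, x_B = 0.067, y_B = 0.144

Newton iteration, β⁰ = 0.46:
  β = 0.460: g = 0.0630, g' = -0.760 → β = 0.543
  β = 0.543: g = 0.0016, g' = -0.727 → β = 0.545
Converged at β = 0.545.
Compositions from xᵢ = zᵢ/(1+β(Kᵢ−1)), yᵢ = Kᵢxᵢ:
  A: x = 0.113, y = 0.423
  B: x = 0.067, y = 0.144
  C: x = 0.137, y = 0.124
  D: x = 0.324, y = 0.194
  E: x = 0.359, y = 0.115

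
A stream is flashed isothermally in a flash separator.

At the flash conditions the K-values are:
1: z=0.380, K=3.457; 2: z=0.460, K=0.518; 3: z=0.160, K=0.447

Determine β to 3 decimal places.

Rachford–Rice: g(β) = Σ zᵢ(Kᵢ−1)/(1+β(Kᵢ−1)) = 0.
Check two-phase: ΣzᵢKᵢ = 1.623 > 1 and Σzᵢ/Kᵢ = 1.356 > 1, so g(0) = 0.623 > 0 and g(1) = -0.356 < 0.
Iterate (Newton) starting at β = 0.69:
  β = 0.690: g = -0.1289, g' = -0.684 → β = 0.501
  β = 0.501: g = 0.0035, g' = -0.740 → β = 0.506
Converged at β = 0.506.

β = 0.506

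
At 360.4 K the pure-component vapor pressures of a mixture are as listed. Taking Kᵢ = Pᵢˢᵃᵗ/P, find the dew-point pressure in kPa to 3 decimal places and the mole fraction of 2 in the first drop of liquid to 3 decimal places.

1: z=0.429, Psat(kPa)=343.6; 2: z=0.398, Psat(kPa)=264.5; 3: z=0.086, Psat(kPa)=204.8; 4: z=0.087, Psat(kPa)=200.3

Pdew = 277.197 kPa, x_2 = 0.417

At the dew point ψ → 1, so Σzᵢ/Kᵢ = 1 with Kᵢ = Pᵢˢᵃᵗ/P ⇒ 1/P = Σzᵢ/Pᵢˢᵃᵗ.
1/P = 0.429/343.6 + 0.398/264.5 + 0.086/204.8 + 0.087/200.3 = 0.003608 ⇒ P = 277.197 kPa
xᵢ = zᵢP/Pᵢˢᵃᵗ ⇒ x_2 = 0.398·277.197/264.5 = 0.417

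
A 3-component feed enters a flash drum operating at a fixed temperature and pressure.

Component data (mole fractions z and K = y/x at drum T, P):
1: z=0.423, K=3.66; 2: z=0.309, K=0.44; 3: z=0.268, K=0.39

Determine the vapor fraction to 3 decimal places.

ψ = 0.508

Material balance + equilibrium reduce to Σ zᵢ(Kᵢ−1)/(1+ψ(Kᵢ−1)) = 0.
g(0) = ΣzᵢKᵢ − 1 = 0.789 and g(1) = 1 − Σzᵢ/Kᵢ = -0.505, so a root lies in (0, 1).
Iterate (Newton) starting at ψ = 0.55:
  ψ = 0.550: g = -0.0392, g' = -0.922 → ψ = 0.507
  ψ = 0.507: g = 0.0004, g' = -0.940 → ψ = 0.508
Converged at ψ = 0.508.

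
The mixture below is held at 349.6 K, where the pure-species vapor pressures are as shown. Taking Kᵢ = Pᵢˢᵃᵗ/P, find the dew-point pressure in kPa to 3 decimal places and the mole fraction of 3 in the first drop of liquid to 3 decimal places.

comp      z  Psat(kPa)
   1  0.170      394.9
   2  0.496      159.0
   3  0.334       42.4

Pdew = 87.509 kPa, x_3 = 0.689

At the dew point ψ → 1, so Σzᵢ/Kᵢ = 1 with Kᵢ = Pᵢˢᵃᵗ/P ⇒ 1/P = Σzᵢ/Pᵢˢᵃᵗ.
1/P = 0.170/394.9 + 0.496/159.0 + 0.334/42.4 = 0.011427 ⇒ P = 87.509 kPa
xᵢ = zᵢP/Pᵢˢᵃᵗ ⇒ x_3 = 0.334·87.509/42.4 = 0.689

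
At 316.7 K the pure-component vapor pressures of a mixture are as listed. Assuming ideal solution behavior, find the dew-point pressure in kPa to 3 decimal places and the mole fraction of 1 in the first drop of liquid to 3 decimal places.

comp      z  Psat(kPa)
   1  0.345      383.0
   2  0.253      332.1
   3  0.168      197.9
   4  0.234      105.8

At the dew point ψ → 1, so Σzᵢ/Kᵢ = 1 with Kᵢ = Pᵢˢᵃᵗ/P ⇒ 1/P = Σzᵢ/Pᵢˢᵃᵗ.
1/P = 0.345/383.0 + 0.253/332.1 + 0.168/197.9 + 0.234/105.8 = 0.004723 ⇒ P = 211.719 kPa
xᵢ = zᵢP/Pᵢˢᵃᵗ ⇒ x_1 = 0.345·211.719/383.0 = 0.191

Pdew = 211.719 kPa, x_1 = 0.191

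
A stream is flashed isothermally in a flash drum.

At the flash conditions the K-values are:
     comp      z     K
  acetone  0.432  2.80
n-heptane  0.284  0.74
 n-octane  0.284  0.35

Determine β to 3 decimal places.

β = 0.576

Iterate (Newton) starting at β = 0.31:
  β = 0.310: g = 0.1876, g' = -0.788 → β = 0.548
  β = 0.548: g = 0.0185, g' = -0.670 → β = 0.576
Converged at β = 0.576.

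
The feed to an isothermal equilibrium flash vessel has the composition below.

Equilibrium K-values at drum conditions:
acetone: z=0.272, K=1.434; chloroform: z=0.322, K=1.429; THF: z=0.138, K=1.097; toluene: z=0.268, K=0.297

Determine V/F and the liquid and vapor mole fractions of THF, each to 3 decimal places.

Rachford–Rice: g(V/F) = Σ zᵢ(Kᵢ−1)/(1+V/F(Kᵢ−1)) = 0.
Check two-phase: ΣzᵢKᵢ = 1.081 > 1 and Σzᵢ/Kᵢ = 1.443 > 1, so g(0) = 0.081 > 0 and g(1) = -0.443 < 0.
Iterate (Newton) starting at V/F = 0.5:
  V/F = 0.500: g = -0.0670, g' = -0.391 → V/F = 0.329
  V/F = 0.329: g = -0.0076, g' = -0.310 → V/F = 0.304
Converged at V/F = 0.304.
Compositions from xᵢ = zᵢ/(1+V/F(Kᵢ−1)), yᵢ = Kᵢxᵢ:
  acetone: x = 0.240, y = 0.345
  chloroform: x = 0.285, y = 0.407
  THF: x = 0.134, y = 0.147
  toluene: x = 0.341, y = 0.101

V/F = 0.304, x_THF = 0.134, y_THF = 0.147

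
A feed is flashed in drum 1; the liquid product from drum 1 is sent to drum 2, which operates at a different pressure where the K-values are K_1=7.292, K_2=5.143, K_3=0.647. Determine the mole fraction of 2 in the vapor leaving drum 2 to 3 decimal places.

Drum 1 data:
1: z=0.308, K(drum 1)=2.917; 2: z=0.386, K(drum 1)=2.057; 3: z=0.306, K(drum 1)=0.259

y_2 (drum 2) = 0.249

Drum 1:
Material balance + equilibrium reduce to Σ zᵢ(Kᵢ−1)/(1+ψ₁(Kᵢ−1)) = 0.
g(0) = ΣzᵢKᵢ − 1 = 0.772 and g(1) = 1 − Σzᵢ/Kᵢ = -0.475, so a root lies in (0, 1).
Newton iteration, ψ₁⁰ = 0.66:
  ψ₁ = 0.660: g = 0.0572, g' = -1.014 → ψ₁ = 0.716
  ψ₁ = 0.716: g = -0.0024, g' = -1.104 → ψ₁ = 0.714
Converged at ψ₁ = 0.714.
Drum-1 compositions:
  1: x = 0.130, y = 0.379
  2: x = 0.220, y = 0.452
  3: x = 0.650, y = 0.168
Drum-2 feed = drum-1 liquid: z₂ = (0.1300, 0.2199, 0.6501).
Drum 2:
Let ψ₂ = V/F and solve Σ zᵢ(Kᵢ−1)/(1+ψ₂(Kᵢ−1)) = 0.
Feasibility: ΣzᵢKᵢ = 2.500, Σzᵢ/Kᵢ = 1.065 — both > 1, two phases present.
Iterate (Newton) starting at ψ₂ = 0.5:
  ψ₂ = 0.500: g = 0.2153, g' = -0.819 → ψ₂ = 0.763
  ψ₂ = 0.763: g = 0.0460, g' = -0.523 → ψ₂ = 0.851
  ψ₂ = 0.851: g = 0.0021, g' = -0.477 → ψ₂ = 0.855
Converged at ψ₂ = 0.855.
  1: x = 0.020, y = 0.149
  2: x = 0.048, y = 0.249
  3: x = 0.931, y = 0.603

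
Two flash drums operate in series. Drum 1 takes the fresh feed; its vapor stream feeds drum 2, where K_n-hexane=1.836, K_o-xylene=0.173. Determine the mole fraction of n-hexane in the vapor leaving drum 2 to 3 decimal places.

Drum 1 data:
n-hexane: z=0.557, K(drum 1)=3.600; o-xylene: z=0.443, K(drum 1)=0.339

Drum 1:
Let ψ₁ = V/F and solve Σ zᵢ(Kᵢ−1)/(1+ψ₁(Kᵢ−1)) = 0.
Check two-phase: ΣzᵢKᵢ = 2.155 > 1 and Σzᵢ/Kᵢ = 1.462 > 1, so g(0) = 1.155 > 0 and g(1) = -0.462 < 0.
Binary case is linear: z₁(K₁−1)(1+ψ₁(K₂−1)) + z₂(K₂−1)(1+ψ₁(K₁−1)) = 0
⇒ ψ₁ = [z₁(K₁−1)+z₂(K₂−1)] / [−(K₁−1)(K₂−1)] = 1.1554/1.7186 = 0.672
Drum-1 compositions:
  n-hexane: x = 0.203, y = 0.730
  o-xylene: x = 0.797, y = 0.270
Drum-2 feed = drum-1 vapor: z₂ = (0.7297, 0.2703).
Drum 2:
Binary case is linear: z₁(K₁−1)(1+ψ₂(K₂−1)) + z₂(K₂−1)(1+ψ₂(K₁−1)) = 0
⇒ ψ₂ = [z₁(K₁−1)+z₂(K₂−1)] / [−(K₁−1)(K₂−1)] = 0.3865/0.6914 = 0.559
  n-hexane: x = 0.497, y = 0.913
  o-xylene: x = 0.503, y = 0.087

y_n-hexane (drum 2) = 0.913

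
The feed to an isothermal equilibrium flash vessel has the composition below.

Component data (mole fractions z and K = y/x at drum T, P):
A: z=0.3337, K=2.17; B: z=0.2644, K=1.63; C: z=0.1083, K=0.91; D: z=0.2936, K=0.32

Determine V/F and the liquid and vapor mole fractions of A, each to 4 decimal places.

V/F = 0.6045, x_A = 0.1955, y_A = 0.4241

Material balance + equilibrium reduce to Σ zᵢ(Kᵢ−1)/(1+V/F(Kᵢ−1)) = 0.
Check two-phase: ΣzᵢKᵢ = 1.3476 > 1 and Σzᵢ/Kᵢ = 1.3525 > 1, so g(0) = 0.3476 > 0 and g(1) = -0.3525 < 0.
Newton–Raphson from V/F = 0.38:
  V/F = 0.3800: g = 0.12536, g' = -0.5350 → V/F = 0.6143
  V/F = 0.6143: g = -0.00595, g' = -0.6106 → V/F = 0.6046
  V/F = 0.6046: g = -0.00003, g' = -0.6042 → V/F = 0.6045
Converged at V/F = 0.6045.
Compositions from xᵢ = zᵢ/(1+V/F(Kᵢ−1)), yᵢ = Kᵢxᵢ:
  A: x = 0.1955, y = 0.4241
  B: x = 0.1915, y = 0.3121
  C: x = 0.1145, y = 0.1042
  D: x = 0.4985, y = 0.1595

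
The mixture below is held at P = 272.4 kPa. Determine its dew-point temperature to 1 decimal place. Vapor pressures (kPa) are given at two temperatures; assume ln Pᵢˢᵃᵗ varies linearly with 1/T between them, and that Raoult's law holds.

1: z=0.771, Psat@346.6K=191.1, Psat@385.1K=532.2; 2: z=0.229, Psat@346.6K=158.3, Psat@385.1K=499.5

Dew-point temperature: Σzᵢ·P/Pᵢˢᵃᵗ(T) = 1. Interpolate ln Pᵢˢᵃᵗ = aᵢ + bᵢ/T.
  T = 346.6 K: ΣzᵢP/Pᵢˢᵃᵗ = 1.4931
  T = 385.1 K: ΣzᵢP/Pᵢˢᵃᵗ = 0.5195
  T = 365.9 K: ΣzᵢP/Pᵢˢᵃᵗ = 0.8551
  T = 356.2 K: ΣzᵢP/Pᵢˢᵃᵗ = 1.1229
  T = 361.0 K: ΣzᵢP/Pᵢˢᵃᵗ = 0.9795
  T = 358.6 K: ΣzᵢP/Pᵢˢᵃᵗ = 1.0483
Interpolating between 358.6 K and 361.0 K gives T ≈ 360.3 K.

T = 360.3 K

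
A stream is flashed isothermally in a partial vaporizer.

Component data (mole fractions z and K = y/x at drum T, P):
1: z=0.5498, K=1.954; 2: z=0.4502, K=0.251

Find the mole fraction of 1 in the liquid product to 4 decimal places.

Rachford–Rice: g(ψ) = Σ zᵢ(Kᵢ−1)/(1+ψ(Kᵢ−1)) = 0.
Feasibility: ΣzᵢKᵢ = 1.1873, Σzᵢ/Kᵢ = 2.0750 — both > 1, two phases present.
Binary case is linear: z₁(K₁−1)(1+ψ(K₂−1)) + z₂(K₂−1)(1+ψ(K₁−1)) = 0
⇒ ψ = [z₁(K₁−1)+z₂(K₂−1)] / [−(K₁−1)(K₂−1)] = 0.18731/0.71455 = 0.2621
Compositions from xᵢ = zᵢ/(1+ψ(Kᵢ−1)), yᵢ = Kᵢxᵢ:
  1: x = 0.4398, y = 0.8594
  2: x = 0.5602, y = 0.1406

x_1 = 0.4398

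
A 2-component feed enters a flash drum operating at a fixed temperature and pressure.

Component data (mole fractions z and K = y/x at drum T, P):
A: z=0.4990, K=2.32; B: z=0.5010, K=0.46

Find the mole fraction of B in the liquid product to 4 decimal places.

x_B = 0.7097

Binary case is linear: z₁(K₁−1)(1+V/F(K₂−1)) + z₂(K₂−1)(1+V/F(K₁−1)) = 0
⇒ V/F = [z₁(K₁−1)+z₂(K₂−1)] / [−(K₁−1)(K₂−1)] = 0.38814/0.71280 = 0.5445
Compositions from xᵢ = zᵢ/(1+V/F(Kᵢ−1)), yᵢ = Kᵢxᵢ:
  A: x = 0.2903, y = 0.6735
  B: x = 0.7097, y = 0.3265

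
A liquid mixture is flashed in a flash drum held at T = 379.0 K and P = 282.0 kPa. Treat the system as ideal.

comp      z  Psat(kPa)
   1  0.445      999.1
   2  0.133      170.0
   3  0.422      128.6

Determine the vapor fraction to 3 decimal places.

ψ = 0.650

Raoult's law: Kᵢ = Pᵢˢᵃᵗ/P = Pᵢˢᵃᵗ/282.0.
  K_1 = 999.1/282.0 = 3.54291, K_2 = 170.0/282.0 = 0.60284, K_3 = 128.6/282.0 = 0.45603
Let ψ = V/F and solve Σ zᵢ(Kᵢ−1)/(1+ψ(Kᵢ−1)) = 0.
Feasibility: ΣzᵢKᵢ = 1.849, Σzᵢ/Kᵢ = 1.272 — both > 1, two phases present.
Iterate (Newton) starting at ψ = 0.5:
  ψ = 0.500: g = 0.1170, g' = -0.826 → ψ = 0.642
  ψ = 0.642: g = 0.0065, g' = -0.748 → ψ = 0.650
Converged at ψ = 0.650.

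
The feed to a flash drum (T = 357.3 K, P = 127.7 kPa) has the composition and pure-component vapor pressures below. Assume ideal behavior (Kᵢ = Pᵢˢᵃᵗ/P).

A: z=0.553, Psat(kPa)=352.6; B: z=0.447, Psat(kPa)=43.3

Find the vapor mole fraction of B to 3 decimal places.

Raoult's law: Kᵢ = Pᵢˢᵃᵗ/P = Pᵢˢᵃᵗ/127.7.
  K_A = 352.6/127.7 = 2.76116, K_B = 43.3/127.7 = 0.33908
Binary case is linear: z₁(K₁−1)(1+V/F(K₂−1)) + z₂(K₂−1)(1+V/F(K₁−1)) = 0
⇒ V/F = [z₁(K₁−1)+z₂(K₂−1)] / [−(K₁−1)(K₂−1)] = 0.6785/1.1640 = 0.583
Compositions from xᵢ = zᵢ/(1+V/F(Kᵢ−1)), yᵢ = Kᵢxᵢ:
  A: x = 0.273, y = 0.753
  B: x = 0.727, y = 0.247

y_B = 0.247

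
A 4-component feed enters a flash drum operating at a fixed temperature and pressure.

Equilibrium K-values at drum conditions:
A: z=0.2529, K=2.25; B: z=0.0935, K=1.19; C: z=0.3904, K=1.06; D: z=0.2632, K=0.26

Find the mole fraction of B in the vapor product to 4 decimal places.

Material balance + equilibrium reduce to Σ zᵢ(Kᵢ−1)/(1+ψ(Kᵢ−1)) = 0.
Check two-phase: ΣzᵢKᵢ = 1.1625 > 1 and Σzᵢ/Kᵢ = 1.5716 > 1, so g(0) = 0.1625 > 0 and g(1) = -0.5716 < 0.
Newton iteration, ψ⁰ = 0.5:
  ψ = 0.5000: g = -0.07565, g' = -0.5169 → ψ = 0.3536
  ψ = 0.3536: g = -0.00501, g' = -0.4587 → ψ = 0.3427
Converged at ψ = 0.3427.
Compositions from xᵢ = zᵢ/(1+ψ(Kᵢ−1)), yᵢ = Kᵢxᵢ:
  A: x = 0.1771, y = 0.3984
  B: x = 0.0878, y = 0.1045
  C: x = 0.3825, y = 0.4055
  D: x = 0.3526, y = 0.0917

y_B = 0.1045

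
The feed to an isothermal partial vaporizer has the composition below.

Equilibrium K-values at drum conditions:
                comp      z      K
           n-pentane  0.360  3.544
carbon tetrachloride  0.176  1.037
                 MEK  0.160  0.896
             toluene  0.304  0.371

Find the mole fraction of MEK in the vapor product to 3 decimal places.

y_MEK = 0.154

Rachford–Rice: g(ψ) = Σ zᵢ(Kᵢ−1)/(1+ψ(Kᵢ−1)) = 0.
Feasibility: ΣzᵢKᵢ = 1.714, Σzᵢ/Kᵢ = 1.269 — both > 1, two phases present.
Newton–Raphson from ψ = 0.48:
  ψ = 0.480: g = 0.1273, g' = -0.721 → ψ = 0.657
  ψ = 0.657: g = 0.0058, g' = -0.678 → ψ = 0.665
Converged at ψ = 0.665.
Compositions from xᵢ = zᵢ/(1+ψ(Kᵢ−1)), yᵢ = Kᵢxᵢ:
  n-pentane: x = 0.134, y = 0.474
  carbon tetrachloride: x = 0.172, y = 0.178
  MEK: x = 0.172, y = 0.154
  toluene: x = 0.523, y = 0.194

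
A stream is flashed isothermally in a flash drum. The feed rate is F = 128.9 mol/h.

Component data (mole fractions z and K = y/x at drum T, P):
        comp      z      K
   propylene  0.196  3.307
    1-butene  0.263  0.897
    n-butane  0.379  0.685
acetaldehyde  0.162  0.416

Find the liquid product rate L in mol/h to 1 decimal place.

L = 92.1 mol/h

Newton iteration, ψ⁰ = 0.62:
  ψ = 0.620: g = -0.1396, g' = -0.374 → ψ = 0.247
  ψ = 0.247: g = 0.0205, g' = -0.546 → ψ = 0.284
  ψ = 0.284: g = 0.0007, g' = -0.508 → ψ = 0.285
Converged at ψ = 0.285.
Then V = ψ·F = 0.2855·128.9 = 36.8 mol/h and L = F − V = 92.1 mol/h.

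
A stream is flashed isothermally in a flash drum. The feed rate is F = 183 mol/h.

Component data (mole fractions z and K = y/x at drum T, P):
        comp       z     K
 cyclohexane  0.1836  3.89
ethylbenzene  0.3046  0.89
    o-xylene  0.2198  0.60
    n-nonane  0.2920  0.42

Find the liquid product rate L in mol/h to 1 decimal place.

L = 142.9 mol/h

Iterate (Newton) starting at ψ = 0.5:
  ψ = 0.5000: g = -0.16688, g' = -0.5105 → ψ = 0.1731
  ψ = 0.1731: g = 0.03681, g' = -0.8471 → ψ = 0.2165
  ψ = 0.2165: g = 0.00210, g' = -0.7546 → ψ = 0.2193
Converged at ψ = 0.2193.
Then V = ψ·F = 0.2193·183 = 40.1 mol/h and L = F − V = 142.9 mol/h.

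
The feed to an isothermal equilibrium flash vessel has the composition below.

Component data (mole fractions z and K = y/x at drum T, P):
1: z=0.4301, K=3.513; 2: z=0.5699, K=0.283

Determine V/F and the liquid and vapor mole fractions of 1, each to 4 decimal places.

Newton–Raphson from V/F = 0.4:
  V/F = 0.4000: g = -0.03392, g' = -1.2515 → V/F = 0.3729
  V/F = 0.3729: g = 0.00023, g' = -1.2697 → V/F = 0.3731
Converged at V/F = 0.3731.
Compositions from xᵢ = zᵢ/(1+V/F(Kᵢ−1)), yᵢ = Kᵢxᵢ:
  1: x = 0.2220, y = 0.7798
  2: x = 0.7780, y = 0.2202

V/F = 0.3731, x_1 = 0.2220, y_1 = 0.7798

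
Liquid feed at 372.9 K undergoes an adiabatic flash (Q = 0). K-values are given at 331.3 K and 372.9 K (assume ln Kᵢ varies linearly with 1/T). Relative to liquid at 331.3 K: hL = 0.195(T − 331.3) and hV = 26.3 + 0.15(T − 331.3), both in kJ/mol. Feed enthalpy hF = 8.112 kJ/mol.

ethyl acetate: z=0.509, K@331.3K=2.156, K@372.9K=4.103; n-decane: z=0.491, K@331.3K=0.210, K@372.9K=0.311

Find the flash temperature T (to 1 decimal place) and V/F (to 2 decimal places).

T = 335.5 K, V/F = 0.28

Adiabatic flash: solve Rachford–Rice at each trial T, then check hF = ψ·hV(T) + (1−ψ)·hL(T).
  T = 331.3 K: K = (2.156, 0.210), RR gives ψ = 0.220, H_out = 5.775 kJ/mol
  T = 372.9 K: K = (4.103, 0.311), RR gives ψ = 0.581, H_out = 22.293 kJ/mol
  T = 352.1 K: K = (3.031, 0.259), RR gives ψ = 0.445, H_out = 15.337 kJ/mol
  T = 341.7 K: K = (2.570, 0.234), RR gives ψ = 0.351, H_out = 11.108 kJ/mol
  T = 336.5 K: K = (2.357, 0.222), RR gives ψ = 0.292, H_out = 8.630 kJ/mol
  T = 333.9 K: K = (2.255, 0.216), RR gives ψ = 0.258, H_out = 7.259 kJ/mol
  T = 335.2 K: K = (2.306, 0.219), RR gives ψ = 0.275, H_out = 7.957 kJ/mol
Linear interpolation between T = 335.2 (H_out = 7.957) and T = 336.5 (H_out = 8.630) on hF = 8.112 gives T ≈ 335.5 K, at which ψ = 0.28.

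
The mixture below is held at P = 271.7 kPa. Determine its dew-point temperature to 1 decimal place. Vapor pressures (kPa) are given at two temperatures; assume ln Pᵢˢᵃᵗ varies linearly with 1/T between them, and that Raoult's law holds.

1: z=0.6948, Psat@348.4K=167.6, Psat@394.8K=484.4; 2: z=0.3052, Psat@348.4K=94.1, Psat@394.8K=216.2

Dew-point temperature: Σzᵢ·P/Pᵢˢᵃᵗ(T) = 1. Interpolate ln Pᵢˢᵃᵗ = aᵢ + bᵢ/T.
  T = 348.4 K: ΣzᵢP/Pᵢˢᵃᵗ = 2.0076
  T = 394.8 K: ΣzᵢP/Pᵢˢᵃᵗ = 0.7733
  T = 371.6 K: ΣzᵢP/Pᵢˢᵃᵗ = 1.2074
  T = 383.2 K: ΣzᵢP/Pᵢˢᵃᵗ = 0.9594
  T = 377.4 K: ΣzᵢP/Pᵢˢᵃᵗ = 1.0743
  T = 380.3 K: ΣzᵢP/Pᵢˢᵃᵗ = 1.0148
Interpolating between 380.3 K and 383.2 K gives T ≈ 381.1 K.

T = 381.1 K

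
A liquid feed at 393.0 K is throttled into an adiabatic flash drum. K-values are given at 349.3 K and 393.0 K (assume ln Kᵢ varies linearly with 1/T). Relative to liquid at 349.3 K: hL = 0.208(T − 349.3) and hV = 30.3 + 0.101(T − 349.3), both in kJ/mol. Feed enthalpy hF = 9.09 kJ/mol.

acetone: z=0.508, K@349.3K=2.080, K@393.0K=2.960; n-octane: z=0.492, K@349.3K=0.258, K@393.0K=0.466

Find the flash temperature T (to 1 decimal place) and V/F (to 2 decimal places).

T = 353.4 K, V/F = 0.28

Adiabatic flash: solve Rachford–Rice at each trial T, then check hF = ψ·hV(T) + (1−ψ)·hL(T).
  T = 349.3 K: K = (2.080, 0.258), RR gives ψ = 0.229, H_out = 6.941 kJ/mol
  T = 393.0 K: K = (2.960, 0.466), RR gives ψ = 0.700, H_out = 27.034 kJ/mol
  T = 371.1 K: K = (2.506, 0.353), RR gives ψ = 0.458, H_out = 17.344 kJ/mol
  T = 360.2 K: K = (2.290, 0.303), RR gives ψ = 0.347, H_out = 12.387 kJ/mol
  T = 354.8 K: K = (2.185, 0.280), RR gives ψ = 0.290, H_out = 9.775 kJ/mol
  T = 352.1 K: K = (2.133, 0.269), RR gives ψ = 0.261, H_out = 8.409 kJ/mol
  T = 353.5 K: K = (2.160, 0.275), RR gives ψ = 0.276, H_out = 9.123 kJ/mol
Linear interpolation between T = 352.1 (H_out = 8.409) and T = 353.5 (H_out = 9.123) on hF = 9.09 gives T ≈ 353.4 K, at which ψ = 0.28.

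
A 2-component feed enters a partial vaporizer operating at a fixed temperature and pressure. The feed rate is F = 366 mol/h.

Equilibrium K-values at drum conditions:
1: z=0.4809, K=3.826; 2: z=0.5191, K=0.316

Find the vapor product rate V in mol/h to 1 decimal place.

Let β = V/F and solve Σ zᵢ(Kᵢ−1)/(1+β(Kᵢ−1)) = 0.
Feasibility: ΣzᵢKᵢ = 2.0040, Σzᵢ/Kᵢ = 1.7684 — both > 1, two phases present.
Binary case is linear: z₁(K₁−1)(1+β(K₂−1)) + z₂(K₂−1)(1+β(K₁−1)) = 0
⇒ β = [z₁(K₁−1)+z₂(K₂−1)] / [−(K₁−1)(K₂−1)] = 1.00396/1.93298 = 0.5194
Then V = β·F = 0.5194·366 = 190.1 mol/h and L = F − V = 175.9 mol/h.

V = 190.1 mol/h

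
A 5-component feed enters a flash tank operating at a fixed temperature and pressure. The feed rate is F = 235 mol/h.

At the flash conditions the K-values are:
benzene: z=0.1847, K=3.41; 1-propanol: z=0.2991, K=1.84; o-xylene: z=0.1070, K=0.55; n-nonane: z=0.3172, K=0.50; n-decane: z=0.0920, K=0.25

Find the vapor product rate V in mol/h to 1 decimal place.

Newton–Raphson from V/F = 0.5:
  V/F = 0.5000: g = -0.00519, g' = -0.6348 → V/F = 0.4918
Converged at V/F = 0.4918.
Then V = V/F·F = 0.4918·235 = 115.6 mol/h and L = F − V = 119.4 mol/h.

V = 115.6 mol/h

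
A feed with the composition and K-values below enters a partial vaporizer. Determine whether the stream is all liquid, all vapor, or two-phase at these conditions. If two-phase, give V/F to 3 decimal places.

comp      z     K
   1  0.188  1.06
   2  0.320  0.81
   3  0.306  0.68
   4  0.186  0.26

all liquid

ΣzᵢKᵢ = 0.715; Σzᵢ/Kᵢ = 1.738.
Since ΣzᵢKᵢ < 1 the mixture is below its bubble point — single liquid phase.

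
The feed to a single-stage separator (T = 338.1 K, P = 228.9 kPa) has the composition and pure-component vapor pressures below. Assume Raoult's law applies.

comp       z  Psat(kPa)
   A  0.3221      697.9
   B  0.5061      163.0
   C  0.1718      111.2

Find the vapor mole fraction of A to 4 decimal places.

y_A = 0.4480

Raoult's law: Kᵢ = Pᵢˢᵃᵗ/P = Pᵢˢᵃᵗ/228.9.
  K_A = 697.9/228.9 = 3.048930, K_B = 163.0/228.9 = 0.712101, K_C = 111.2/228.9 = 0.485802
Iterate (Newton) starting at β = 0.57:
  β = 0.5700: g = 0.00515, g' = -0.4387 → β = 0.5817
  β = 0.5817: g = 0.00003, g' = -0.4344 → β = 0.5818
Converged at β = 0.5818.
Compositions from xᵢ = zᵢ/(1+β(Kᵢ−1)), yᵢ = Kᵢxᵢ:
  A: x = 0.1469, y = 0.4480
  B: x = 0.6079, y = 0.4329
  C: x = 0.2451, y = 0.1191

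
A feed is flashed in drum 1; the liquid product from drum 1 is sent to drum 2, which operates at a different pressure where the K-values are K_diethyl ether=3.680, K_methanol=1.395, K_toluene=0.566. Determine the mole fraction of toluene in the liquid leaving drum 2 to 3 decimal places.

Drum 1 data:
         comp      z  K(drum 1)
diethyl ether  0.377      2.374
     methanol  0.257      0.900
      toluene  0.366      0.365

x_toluene (drum 2) = 0.708

Drum 1:
Let ψ₁ = V/F and solve Σ zᵢ(Kᵢ−1)/(1+ψ₁(Kᵢ−1)) = 0.
g(0) = ΣzᵢKᵢ − 1 = 0.260 and g(1) = 1 − Σzᵢ/Kᵢ = -0.447, so a root lies in (0, 1).
Iterate (Newton) starting at ψ₁ = 0.5:
  ψ₁ = 0.500: g = -0.0605, g' = -0.570 → ψ₁ = 0.394
  ψ₁ = 0.394: g = -0.0005, g' = -0.565 → ψ₁ = 0.393
Converged at ψ₁ = 0.393.
Drum-1 compositions:
  diethyl ether: x = 0.245, y = 0.581
  methanol: x = 0.268, y = 0.241
  toluene: x = 0.488, y = 0.178
Drum-2 feed = drum-1 liquid: z₂ = (0.2448, 0.2675, 0.4877).
Drum 2:
Let ψ₂ = V/F and solve Σ zᵢ(Kᵢ−1)/(1+ψ₂(Kᵢ−1)) = 0.
g(0) = ΣzᵢKᵢ − 1 = 0.550 and g(1) = 1 − Σzᵢ/Kᵢ = -0.120, so a root lies in (0, 1).
Newton–Raphson from ψ₂ = 0.5:
  ψ₂ = 0.500: g = 0.0984, g' = -0.500 → ψ₂ = 0.697
  ψ₂ = 0.697: g = 0.0084, g' = -0.428 → ψ₂ = 0.716
Converged at ψ₂ = 0.716.
  diethyl ether: x = 0.084, y = 0.309
  methanol: x = 0.209, y = 0.291
  toluene: x = 0.708, y = 0.401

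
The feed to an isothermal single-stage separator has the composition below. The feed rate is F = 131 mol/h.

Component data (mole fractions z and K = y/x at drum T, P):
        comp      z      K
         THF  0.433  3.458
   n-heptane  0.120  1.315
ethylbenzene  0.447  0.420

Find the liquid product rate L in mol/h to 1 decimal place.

Material balance + equilibrium reduce to Σ zᵢ(Kᵢ−1)/(1+V/F(Kᵢ−1)) = 0.
Check two-phase: ΣzᵢKᵢ = 1.843 > 1 and Σzᵢ/Kᵢ = 1.281 > 1, so g(0) = 0.843 > 0 and g(1) = -0.281 < 0.
Iterate (Newton) starting at V/F = 0.61:
  V/F = 0.610: g = 0.0563, g' = -0.787 → V/F = 0.682
Converged at V/F = 0.682.
Then V = V/F·F = 0.6818·131 = 89.3 mol/h and L = F − V = 41.7 mol/h.

L = 41.7 mol/h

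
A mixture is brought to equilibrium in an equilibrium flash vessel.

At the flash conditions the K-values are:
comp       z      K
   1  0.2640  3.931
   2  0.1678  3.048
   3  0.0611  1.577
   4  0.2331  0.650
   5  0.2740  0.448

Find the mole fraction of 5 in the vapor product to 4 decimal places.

y_5 = 0.2204

Newton–Raphson from ψ = 0.5:
  ψ = 0.5000: g = 0.20320, g' = -0.7584 → ψ = 0.7679
  ψ = 0.7679: g = 0.02192, g' = -0.6357 → ψ = 0.8024
Converged at ψ = 0.8024.
Compositions from xᵢ = zᵢ/(1+ψ(Kᵢ−1)), yᵢ = Kᵢxᵢ:
  1: x = 0.0788, y = 0.3096
  2: x = 0.0635, y = 0.1935
  3: x = 0.0418, y = 0.0659
  4: x = 0.3241, y = 0.2107
  5: x = 0.4919, y = 0.2204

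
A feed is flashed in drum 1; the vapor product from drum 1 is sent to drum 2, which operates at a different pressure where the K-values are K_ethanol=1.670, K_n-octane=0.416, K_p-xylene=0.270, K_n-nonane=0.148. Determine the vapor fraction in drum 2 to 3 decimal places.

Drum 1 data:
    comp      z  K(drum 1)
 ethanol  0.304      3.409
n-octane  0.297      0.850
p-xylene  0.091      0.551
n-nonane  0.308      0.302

Drum 1:
Let ψ₁ = V/F and solve Σ zᵢ(Kᵢ−1)/(1+ψ₁(Kᵢ−1)) = 0.
Check two-phase: ΣzᵢKᵢ = 1.432 > 1 and Σzᵢ/Kᵢ = 1.624 > 1, so g(0) = 0.432 > 0 and g(1) = -0.624 < 0.
Iterate (Newton) starting at ψ₁ = 0.51:
  ψ₁ = 0.510: g = -0.1064, g' = -0.756 → ψ₁ = 0.369
  ψ₁ = 0.369: g = 0.0019, g' = -0.800 → ψ₁ = 0.372
Converged at ψ₁ = 0.372.
Drum-1 compositions:
  ethanol: x = 0.160, y = 0.547
  n-octane: x = 0.315, y = 0.267
  p-xylene: x = 0.109, y = 0.060
  n-nonane: x = 0.416, y = 0.126
Drum-2 feed = drum-1 vapor: z₂ = (0.5469, 0.2673, 0.0602, 0.1256).
Drum 2:
Rachford–Rice: g(ψ₂) = Σ zᵢ(Kᵢ−1)/(1+ψ₂(Kᵢ−1)) = 0.
Feasibility: ΣzᵢKᵢ = 1.059, Σzᵢ/Kᵢ = 2.042 — both > 1, two phases present.
Newton–Raphson from ψ₂ = 0.66:
  ψ₂ = 0.660: g = -0.3292, g' = -0.955 → ψ₂ = 0.315
  ψ₂ = 0.315: g = -0.0922, g' = -0.529 → ψ₂ = 0.141
  ψ₂ = 0.141: g = -0.0059, g' = -0.471 → ψ₂ = 0.128
Converged at ψ₂ = 0.128.
  ethanol: x = 0.504, y = 0.841
  n-octane: x = 0.289, y = 0.120
  p-xylene: x = 0.066, y = 0.018
  n-nonane: x = 0.141, y = 0.021

V/F (drum 2) = 0.128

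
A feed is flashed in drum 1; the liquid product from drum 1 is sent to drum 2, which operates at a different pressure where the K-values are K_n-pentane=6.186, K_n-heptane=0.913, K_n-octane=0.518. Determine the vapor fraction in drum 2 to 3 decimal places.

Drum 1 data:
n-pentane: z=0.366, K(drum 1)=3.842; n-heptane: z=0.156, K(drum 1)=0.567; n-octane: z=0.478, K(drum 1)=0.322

Drum 1:
Let ψ₁ = V/F and solve Σ zᵢ(Kᵢ−1)/(1+ψ₁(Kᵢ−1)) = 0.
g(0) = ΣzᵢKᵢ − 1 = 0.649 and g(1) = 1 − Σzᵢ/Kᵢ = -0.855, so a root lies in (0, 1).
Newton–Raphson from ψ₁ = 0.37:
  ψ₁ = 0.370: g = -0.0060, g' = -1.135 → ψ₁ = 0.365
Converged at ψ₁ = 0.365.
Drum-1 compositions:
  n-pentane: x = 0.180, y = 0.690
  n-heptane: x = 0.185, y = 0.105
  n-octane: x = 0.635, y = 0.204
Drum-2 feed = drum-1 liquid: z₂ = (0.1797, 0.1853, 0.6350).
Drum 2:
Material balance + equilibrium reduce to Σ zᵢ(Kᵢ−1)/(1+ψ₂(Kᵢ−1)) = 0.
Check two-phase: ΣzᵢKᵢ = 1.610 > 1 and Σzᵢ/Kᵢ = 1.458 > 1, so g(0) = 0.610 > 0 and g(1) = -0.458 < 0.
Iterate (Newton) starting at ψ₂ = 0.61:
  ψ₂ = 0.610: g = -0.2267, g' = -0.576 → ψ₂ = 0.217
  ψ₂ = 0.217: g = 0.0807, g' = -1.257 → ψ₂ = 0.281
  ψ₂ = 0.281: g = 0.0089, g' = -1.000 → ψ₂ = 0.290
Converged at ψ₂ = 0.290.
  n-pentane: x = 0.072, y = 0.444
  n-heptane: x = 0.190, y = 0.174
  n-octane: x = 0.738, y = 0.382

V/F (drum 2) = 0.290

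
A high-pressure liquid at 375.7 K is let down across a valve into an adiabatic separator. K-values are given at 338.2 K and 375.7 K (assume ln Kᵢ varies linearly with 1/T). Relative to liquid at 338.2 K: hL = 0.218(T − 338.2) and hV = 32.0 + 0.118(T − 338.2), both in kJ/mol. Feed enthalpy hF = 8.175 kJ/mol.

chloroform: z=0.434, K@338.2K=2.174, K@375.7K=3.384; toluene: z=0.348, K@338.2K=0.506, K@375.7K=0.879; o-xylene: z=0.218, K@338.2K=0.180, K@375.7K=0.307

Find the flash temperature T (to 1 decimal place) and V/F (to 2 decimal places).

T = 340.1 K, V/F = 0.24

Adiabatic flash: solve Rachford–Rice at each trial T, then check hF = ψ·hV(T) + (1−ψ)·hL(T).
  T = 338.2 K: K = (2.174, 0.506, 0.180), RR gives ψ = 0.211, H_out = 6.765 kJ/mol
  T = 375.7 K: K = (3.384, 0.879, 0.307), RR gives ψ = 0.763, H_out = 29.732 kJ/mol
  T = 356.9 K: K = (2.742, 0.676, 0.238), RR gives ψ = 0.502, H_out = 19.198 kJ/mol
  T = 347.5 K: K = (2.448, 0.587, 0.208), RR gives ψ = 0.363, H_out = 13.316 kJ/mol
  T = 342.9 K: K = (2.310, 0.546, 0.194), RR gives ψ = 0.291, H_out = 10.196 kJ/mol
  T = 340.5 K: K = (2.240, 0.525, 0.187), RR gives ψ = 0.251, H_out = 8.479 kJ/mol
Linear interpolation between T = 338.2 (H_out = 6.765) and T = 340.5 (H_out = 8.479) on hF = 8.175 gives T ≈ 340.1 K, at which ψ = 0.24.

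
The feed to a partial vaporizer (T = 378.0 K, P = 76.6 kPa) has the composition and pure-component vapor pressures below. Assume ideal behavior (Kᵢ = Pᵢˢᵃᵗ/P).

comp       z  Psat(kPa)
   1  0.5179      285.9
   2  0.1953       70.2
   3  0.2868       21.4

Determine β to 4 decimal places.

β = 0.7472

Raoult's law: Kᵢ = Pᵢˢᵃᵗ/P = Pᵢˢᵃᵗ/76.6.
  K_1 = 285.9/76.6 = 3.732376, K_2 = 70.2/76.6 = 0.916449, K_3 = 21.4/76.6 = 0.279373
Material balance + equilibrium reduce to Σ zᵢ(Kᵢ−1)/(1+β(Kᵢ−1)) = 0.
Check two-phase: ΣzᵢKᵢ = 2.1921 > 1 and Σzᵢ/Kᵢ = 1.3784 > 1, so g(0) = 1.1921 > 0 and g(1) = -0.3784 < 0.
Newton–Raphson from β = 0.5:
  β = 0.5000: g = 0.25793, g' = -1.0561 → β = 0.7442
  β = 0.7442: g = 0.00336, g' = -1.1144 → β = 0.7473
Converged at β = 0.7472.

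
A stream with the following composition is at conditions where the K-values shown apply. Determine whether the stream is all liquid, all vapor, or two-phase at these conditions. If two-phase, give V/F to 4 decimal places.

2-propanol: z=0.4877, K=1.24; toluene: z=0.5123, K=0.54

all liquid

ΣzᵢKᵢ = 0.8814; Σzᵢ/Kᵢ = 1.3420.
Since ΣzᵢKᵢ < 1 the mixture is below its bubble point — single liquid phase.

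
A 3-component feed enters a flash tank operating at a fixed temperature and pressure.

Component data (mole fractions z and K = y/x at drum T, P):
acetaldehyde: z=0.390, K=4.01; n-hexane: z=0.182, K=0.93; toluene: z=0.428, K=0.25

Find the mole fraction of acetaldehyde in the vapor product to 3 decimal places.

y_acetaldehyde = 0.664

Material balance + equilibrium reduce to Σ zᵢ(Kᵢ−1)/(1+ψ(Kᵢ−1)) = 0.
Check two-phase: ΣzᵢKᵢ = 1.840 > 1 and Σzᵢ/Kᵢ = 2.005 > 1, so g(0) = 0.840 > 0 and g(1) = -1.005 < 0.
Iterate (Newton) starting at ψ = 0.54:
  ψ = 0.540: g = -0.1056, g' = -1.194 → ψ = 0.452
  ψ = 0.452: g = -0.0009, g' = -1.186 → ψ = 0.451
Converged at ψ = 0.451.
Compositions from xᵢ = zᵢ/(1+ψ(Kᵢ−1)), yᵢ = Kᵢxᵢ:
  acetaldehyde: x = 0.165, y = 0.664
  n-hexane: x = 0.188, y = 0.175
  toluene: x = 0.647, y = 0.162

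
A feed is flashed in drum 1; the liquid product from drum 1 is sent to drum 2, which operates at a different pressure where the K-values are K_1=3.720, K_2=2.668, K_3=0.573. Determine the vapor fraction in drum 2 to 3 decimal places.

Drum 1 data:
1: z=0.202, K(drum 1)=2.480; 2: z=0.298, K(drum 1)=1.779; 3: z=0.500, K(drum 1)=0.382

V/F (drum 2) = 0.561

Drum 1:
Rachford–Rice: g(ψ₁) = Σ zᵢ(Kᵢ−1)/(1+ψ₁(Kᵢ−1)) = 0.
Feasibility: ΣzᵢKᵢ = 1.222, Σzᵢ/Kᵢ = 1.558 — both > 1, two phases present.
Newton–Raphson from ψ₁ = 0.65:
  ψ₁ = 0.650: g = -0.2100, g' = -0.728 → ψ₁ = 0.362
  ψ₁ = 0.362: g = -0.0221, g' = -0.615 → ψ₁ = 0.326
Converged at ψ₁ = 0.326.
Drum-1 compositions:
  1: x = 0.136, y = 0.338
  2: x = 0.238, y = 0.423
  3: x = 0.626, y = 0.239
Drum-2 feed = drum-1 liquid: z₂ = (0.1363, 0.2377, 0.6260).
Drum 2:
Material balance + equilibrium reduce to Σ zᵢ(Kᵢ−1)/(1+ψ₂(Kᵢ−1)) = 0.
Check two-phase: ΣzᵢKᵢ = 1.500 > 1 and Σzᵢ/Kᵢ = 1.218 > 1, so g(0) = 0.500 > 0 and g(1) = -0.218 < 0.
Newton–Raphson from ψ₂ = 0.5:
  ψ₂ = 0.500: g = 0.0334, g' = -0.562 → ψ₂ = 0.559
  ψ₂ = 0.559: g = 0.0009, g' = -0.533 → ψ₂ = 0.561
Converged at ψ₂ = 0.561.
  1: x = 0.054, y = 0.201
  2: x = 0.123, y = 0.328
  3: x = 0.823, y = 0.472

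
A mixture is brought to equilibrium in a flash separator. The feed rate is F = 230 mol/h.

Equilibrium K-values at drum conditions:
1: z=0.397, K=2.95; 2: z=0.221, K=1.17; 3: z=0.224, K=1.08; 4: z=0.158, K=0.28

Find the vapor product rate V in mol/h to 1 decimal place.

V = 208.9 mol/h

Let ψ = V/F and solve Σ zᵢ(Kᵢ−1)/(1+ψ(Kᵢ−1)) = 0.
Feasibility: ΣzᵢKᵢ = 1.716, Σzᵢ/Kᵢ = 1.095 — both > 1, two phases present.
Newton iteration, ψ⁰ = 0.5:
  ψ = 0.500: g = 0.2661, g' = -0.594 → ψ = 0.948
  ψ = 0.948: g = -0.0377, g' = -1.005 → ψ = 0.911
  ψ = 0.911: g = -0.0022, g' = -0.893 → ψ = 0.908
Converged at ψ = 0.908.
Then V = ψ·F = 0.9081·230 = 208.9 mol/h and L = F − V = 21.1 mol/h.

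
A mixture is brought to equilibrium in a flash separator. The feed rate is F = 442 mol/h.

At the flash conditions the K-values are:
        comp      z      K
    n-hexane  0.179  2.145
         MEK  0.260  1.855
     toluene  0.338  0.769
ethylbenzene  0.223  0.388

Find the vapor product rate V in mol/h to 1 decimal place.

Newton–Raphson from ψ = 0.5:
  ψ = 0.500: g = 0.0011, g' = -0.385 → ψ = 0.503
Converged at ψ = 0.503.
Then V = ψ·F = 0.5030·442 = 222.3 mol/h and L = F − V = 219.7 mol/h.

V = 222.3 mol/h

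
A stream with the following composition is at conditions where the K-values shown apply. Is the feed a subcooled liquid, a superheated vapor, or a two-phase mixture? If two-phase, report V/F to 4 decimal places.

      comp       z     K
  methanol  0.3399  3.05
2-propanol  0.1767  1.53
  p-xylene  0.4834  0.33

ΣzᵢKᵢ = 1.4666; Σzᵢ/Kᵢ = 1.6918.
Both exceed 1, so a two-phase solution exists.
Let ψ = V/F and solve Σ zᵢ(Kᵢ−1)/(1+ψ(Kᵢ−1)) = 0.
Iterate (Newton) starting at ψ = 0.5:
  ψ = 0.5000: g = -0.06891, g' = -0.8701 → ψ = 0.4208
  ψ = 0.4208: g = -0.00038, g' = -0.8658 → ψ = 0.4204
Converged at ψ = 0.4204.

two-phase, V/F = 0.4204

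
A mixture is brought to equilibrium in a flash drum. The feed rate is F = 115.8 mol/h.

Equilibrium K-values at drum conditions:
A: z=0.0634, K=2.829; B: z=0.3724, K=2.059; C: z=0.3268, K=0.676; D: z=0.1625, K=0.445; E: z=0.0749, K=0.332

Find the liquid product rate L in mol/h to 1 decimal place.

Let β = V/F and solve Σ zᵢ(Kᵢ−1)/(1+β(Kᵢ−1)) = 0.
g(0) = ΣzᵢKᵢ − 1 = 0.2642 and g(1) = 1 − Σzᵢ/Kᵢ = -0.2775, so a root lies in (0, 1).
Iterate (Newton) starting at β = 0.37:
  β = 0.3700: g = 0.05225, g' = -0.4736 → β = 0.4803
  β = 0.4803: g = 0.00109, g' = -0.4572 → β = 0.4827
Converged at β = 0.4827.
Then V = β·F = 0.4827·115.8 = 55.9 mol/h and L = F − V = 59.9 mol/h.

L = 59.9 mol/h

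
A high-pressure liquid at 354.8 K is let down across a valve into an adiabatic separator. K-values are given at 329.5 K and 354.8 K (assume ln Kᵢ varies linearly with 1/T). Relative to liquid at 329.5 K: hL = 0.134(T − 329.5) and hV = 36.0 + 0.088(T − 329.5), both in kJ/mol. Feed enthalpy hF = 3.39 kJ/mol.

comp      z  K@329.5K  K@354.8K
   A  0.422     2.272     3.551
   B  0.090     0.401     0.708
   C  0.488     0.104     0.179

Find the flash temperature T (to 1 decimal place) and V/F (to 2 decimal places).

T = 332.1 K, V/F = 0.08

Adiabatic flash: solve Rachford–Rice at each trial T, then check hF = ψ·hV(T) + (1−ψ)·hL(T).
  T = 329.5 K: K = (2.272, 0.401, 0.104), RR gives ψ = 0.042, H_out = 1.509 kJ/mol
  T = 354.8 K: K = (3.551, 0.708, 0.179), RR gives ψ = 0.334, H_out = 15.029 kJ/mol
  T = 342.1 K: K = (2.861, 0.538, 0.138), RR gives ψ = 0.214, H_out = 9.256 kJ/mol
  T = 335.8 K: K = (2.555, 0.466, 0.120), RR gives ψ = 0.138, H_out = 5.761 kJ/mol
  T = 332.6 K: K = (2.409, 0.432, 0.112), RR gives ψ = 0.092, H_out = 3.720 kJ/mol
  T = 331.1 K: K = (2.342, 0.417, 0.108), RR gives ψ = 0.069, H_out = 2.683 kJ/mol
Linear interpolation between T = 331.1 (H_out = 2.683) and T = 332.6 (H_out = 3.720) on hF = 3.39 gives T ≈ 332.1 K, at which ψ = 0.08.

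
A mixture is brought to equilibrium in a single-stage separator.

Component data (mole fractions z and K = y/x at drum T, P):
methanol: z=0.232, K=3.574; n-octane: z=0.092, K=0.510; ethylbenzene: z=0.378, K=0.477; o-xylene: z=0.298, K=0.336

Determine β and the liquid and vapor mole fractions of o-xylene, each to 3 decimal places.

β = 0.106, x_o-xylene = 0.320, y_o-xylene = 0.108

Material balance + equilibrium reduce to Σ zᵢ(Kᵢ−1)/(1+β(Kᵢ−1)) = 0.
g(0) = ΣzᵢKᵢ − 1 = 0.157 and g(1) = 1 − Σzᵢ/Kᵢ = -0.925, so a root lies in (0, 1).
Iterate (Newton) starting at β = 0.68:
  β = 0.680: g = -0.5181, g' = -0.939 → β = 0.128
  β = 0.128: g = -0.0272, g' = -1.170 → β = 0.105
  β = 0.105: g = 0.0008, g' = -1.245 → β = 0.106
Converged at β = 0.106.
Compositions from xᵢ = zᵢ/(1+β(Kᵢ−1)), yᵢ = Kᵢxᵢ:
  methanol: x = 0.182, y = 0.652
  n-octane: x = 0.097, y = 0.049
  ethylbenzene: x = 0.400, y = 0.191
  o-xylene: x = 0.320, y = 0.108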